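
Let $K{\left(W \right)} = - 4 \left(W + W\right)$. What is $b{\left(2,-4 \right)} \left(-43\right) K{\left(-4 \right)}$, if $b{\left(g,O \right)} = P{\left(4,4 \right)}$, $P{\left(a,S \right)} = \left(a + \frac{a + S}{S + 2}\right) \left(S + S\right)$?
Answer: $- \frac{176128}{3} \approx -58709.0$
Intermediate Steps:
$K{\left(W \right)} = - 8 W$ ($K{\left(W \right)} = - 4 \cdot 2 W = - 8 W$)
$P{\left(a,S \right)} = 2 S \left(a + \frac{S + a}{2 + S}\right)$ ($P{\left(a,S \right)} = \left(a + \frac{S + a}{2 + S}\right) 2 S = 2 S \left(a + \frac{S + a}{2 + S}\right)$)
$b{\left(g,O \right)} = \frac{128}{3}$ ($b{\left(g,O \right)} = 2 \cdot 4 \frac{1}{2 + 4} \left(4 + 3 \cdot 4 + 4 \cdot 4\right) = 2 \cdot 4 \cdot \frac{1}{6} \left(4 + 12 + 16\right) = 2 \cdot 4 \cdot \frac{1}{6} \cdot 32 = \frac{128}{3}$)
$b{\left(2,-4 \right)} \left(-43\right) K{\left(-4 \right)} = \frac{128}{3} \left(-43\right) \left(\left(-8\right) \left(-4\right)\right) = \left(- \frac{5504}{3}\right) 32 = - \frac{176128}{3}$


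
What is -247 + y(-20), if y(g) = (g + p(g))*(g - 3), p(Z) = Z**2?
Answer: -8987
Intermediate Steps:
y(g) = (-3 + g)*(g + g**2) (y(g) = (g + g**2)*(g - 3) = (g + g**2)*(-3 + g) = (-3 + g)*(g + g**2))
-247 + y(-20) = -247 - 20*(-3 + (-20)**2 - 2*(-20)) = -247 - 20*(-3 + 400 + 40) = -247 - 20*437 = -247 - 8740 = -8987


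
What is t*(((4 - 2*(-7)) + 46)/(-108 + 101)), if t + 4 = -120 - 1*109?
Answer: 14912/7 ≈ 2130.3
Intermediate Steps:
t = -233 (t = -4 + (-120 - 1*109) = -4 + (-120 - 109) = -4 - 229 = -233)
t*(((4 - 2*(-7)) + 46)/(-108 + 101)) = -233*((4 - 2*(-7)) + 46)/(-108 + 101) = -233*((4 + 14) + 46)/(-7) = -233*(18 + 46)*(-1)/7 = -14912*(-1)/7 = -233*(-64/7) = 14912/7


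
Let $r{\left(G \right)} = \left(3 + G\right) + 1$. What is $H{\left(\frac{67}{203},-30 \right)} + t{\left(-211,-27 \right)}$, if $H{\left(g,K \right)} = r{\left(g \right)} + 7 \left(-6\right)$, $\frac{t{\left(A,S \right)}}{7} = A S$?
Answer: $\frac{8087790}{203} \approx 39841.0$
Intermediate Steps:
$t{\left(A,S \right)} = 7 A S$
$r{\left(G \right)} = 4 + G$
$H{\left(g,K \right)} = -38 + g$ ($H{\left(g,K \right)} = \left(4 + g\right) + 7 \left(-6\right) = \left(4 + g\right) - 42 = -38 + g$)
$H{\left(\frac{67}{203},-30 \right)} + t{\left(-211,-27 \right)} = \left(-38 + \frac{67}{203}\right) + 7 \left(-211\right) \left(-27\right) = \left(-38 + 67 \cdot \frac{1}{203}\right) + 39879 = \left(-38 + \frac{67}{203}\right) + 39879 = - \frac{7647}{203} + 39879 = \frac{8087790}{203}$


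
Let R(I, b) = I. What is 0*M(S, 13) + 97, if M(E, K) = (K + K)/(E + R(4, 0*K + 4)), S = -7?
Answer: 97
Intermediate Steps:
M(E, K) = 2*K/(4 + E) (M(E, K) = (K + K)/(E + 4) = (2*K)/(4 + E) = 2*K/(4 + E))
0*M(S, 13) + 97 = 0*(2*13/(4 - 7)) + 97 = 0*(2*13/(-3)) + 97 = 0*(2*13*(-1/3)) + 97 = 0*(-26/3) + 97 = 0 + 97 = 97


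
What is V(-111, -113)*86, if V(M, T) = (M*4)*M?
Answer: 4238424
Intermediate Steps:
V(M, T) = 4*M² (V(M, T) = (4*M)*M = 4*M²)
V(-111, -113)*86 = (4*(-111)²)*86 = (4*12321)*86 = 49284*86 = 4238424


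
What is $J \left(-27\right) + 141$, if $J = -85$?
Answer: $2436$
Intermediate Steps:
$J \left(-27\right) + 141 = \left(-85\right) \left(-27\right) + 141 = 2295 + 141 = 2436$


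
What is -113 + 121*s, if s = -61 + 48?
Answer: -1686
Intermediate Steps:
s = -13
-113 + 121*s = -113 + 121*(-13) = -113 - 1573 = -1686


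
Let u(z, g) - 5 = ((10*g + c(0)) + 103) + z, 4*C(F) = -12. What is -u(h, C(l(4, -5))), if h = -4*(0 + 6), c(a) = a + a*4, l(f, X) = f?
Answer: -54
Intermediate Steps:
C(F) = -3 (C(F) = (¼)*(-12) = -3)
c(a) = 5*a (c(a) = a + 4*a = 5*a)
h = -24 (h = -4*6 = -24)
u(z, g) = 108 + z + 10*g (u(z, g) = 5 + (((10*g + 5*0) + 103) + z) = 5 + (((10*g + 0) + 103) + z) = 5 + ((10*g + 103) + z) = 5 + ((103 + 10*g) + z) = 5 + (103 + z + 10*g) = 108 + z + 10*g)
-u(h, C(l(4, -5))) = -(108 - 24 + 10*(-3)) = -(108 - 24 - 30) = -1*54 = -54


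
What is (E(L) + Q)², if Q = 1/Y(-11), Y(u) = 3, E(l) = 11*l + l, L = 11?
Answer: 157609/9 ≈ 17512.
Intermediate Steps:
E(l) = 12*l
Q = ⅓ (Q = 1/3 = ⅓ ≈ 0.33333)
(E(L) + Q)² = (12*11 + ⅓)² = (132 + ⅓)² = (397/3)² = 157609/9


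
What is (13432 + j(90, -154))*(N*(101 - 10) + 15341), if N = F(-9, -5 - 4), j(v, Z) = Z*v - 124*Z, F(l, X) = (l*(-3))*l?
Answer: -126419696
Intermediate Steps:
F(l, X) = -3*l**2 (F(l, X) = (-3*l)*l = -3*l**2)
j(v, Z) = -124*Z + Z*v
N = -243 (N = -3*(-9)**2 = -3*81 = -243)
(13432 + j(90, -154))*(N*(101 - 10) + 15341) = (13432 - 154*(-124 + 90))*(-243*(101 - 10) + 15341) = (13432 - 154*(-34))*(-243*91 + 15341) = (13432 + 5236)*(-22113 + 15341) = 18668*(-6772) = -126419696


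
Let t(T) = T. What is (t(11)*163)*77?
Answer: 138061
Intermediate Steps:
(t(11)*163)*77 = (11*163)*77 = 1793*77 = 138061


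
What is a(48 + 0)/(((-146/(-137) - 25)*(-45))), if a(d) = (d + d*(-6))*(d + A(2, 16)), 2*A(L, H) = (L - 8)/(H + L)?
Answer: -314552/29511 ≈ -10.659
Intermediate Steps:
A(L, H) = (-8 + L)/(2*(H + L)) (A(L, H) = ((L - 8)/(H + L))/2 = ((-8 + L)/(H + L))/2 = (-8 + L)/(2*(H + L)))
a(d) = -5*d*(-⅙ + d) (a(d) = (d + d*(-6))*(d + (-4 + (½)*2)/(16 + 2)) = (d - 6*d)*(d + (-4 + 1)/18) = (-5*d)*(d + (1/18)*(-3)) = (-5*d)*(d - ⅙) = (-5*d)*(-⅙ + d) = -5*d*(-⅙ + d))
a(48 + 0)/(((-146/(-137) - 25)*(-45))) = (5*(48 + 0)*(1 - 6*(48 + 0))/6)/(((-146/(-137) - 25)*(-45))) = ((⅚)*48*(1 - 6*48))/(((-146*(-1/137) - 25)*(-45))) = ((⅚)*48*(1 - 288))/(((146/137 - 25)*(-45))) = ((⅚)*48*(-287))/((-3279/137*(-45))) = -11480/147555/137 = -11480*137/147555 = -314552/29511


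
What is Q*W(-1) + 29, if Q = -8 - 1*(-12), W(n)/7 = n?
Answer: 1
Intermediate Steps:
W(n) = 7*n
Q = 4 (Q = -8 + 12 = 4)
Q*W(-1) + 29 = 4*(7*(-1)) + 29 = 4*(-7) + 29 = -28 + 29 = 1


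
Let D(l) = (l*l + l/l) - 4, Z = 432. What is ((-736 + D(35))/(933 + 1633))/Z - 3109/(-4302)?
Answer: 31930135/44155728 ≈ 0.72313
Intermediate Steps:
D(l) = -3 + l**2 (D(l) = (l**2 + 1) - 4 = (1 + l**2) - 4 = -3 + l**2)
((-736 + D(35))/(933 + 1633))/Z - 3109/(-4302) = ((-736 + (-3 + 35**2))/(933 + 1633))/432 - 3109/(-4302) = ((-736 + (-3 + 1225))/2566)*(1/432) - 3109*(-1/4302) = ((-736 + 1222)*(1/2566))*(1/432) + 3109/4302 = (486*(1/2566))*(1/432) + 3109/4302 = (243/1283)*(1/432) + 3109/4302 = 9/20528 + 3109/4302 = 31930135/44155728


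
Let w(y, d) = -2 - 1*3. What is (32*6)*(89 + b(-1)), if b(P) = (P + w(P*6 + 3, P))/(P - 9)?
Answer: 86016/5 ≈ 17203.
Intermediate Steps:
w(y, d) = -5 (w(y, d) = -2 - 3 = -5)
b(P) = (-5 + P)/(-9 + P) (b(P) = (P - 5)/(P - 9) = (-5 + P)/(-9 + P))
(32*6)*(89 + b(-1)) = (32*6)*(89 + (-5 - 1)/(-9 - 1)) = 192*(89 - 6/(-10)) = 192*(89 - 1/10*(-6)) = 192*(89 + 3/5) = 192*(448/5) = 86016/5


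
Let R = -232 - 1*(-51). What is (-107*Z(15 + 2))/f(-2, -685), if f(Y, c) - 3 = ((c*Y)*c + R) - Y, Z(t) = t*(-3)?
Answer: -5457/938626 ≈ -0.0058138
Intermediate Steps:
R = -181 (R = -232 + 51 = -181)
Z(t) = -3*t
f(Y, c) = -178 - Y + Y*c² (f(Y, c) = 3 + (((c*Y)*c - 181) - Y) = 3 + (((Y*c)*c - 181) - Y) = 3 + ((Y*c² - 181) - Y) = 3 + ((-181 + Y*c²) - Y) = 3 + (-181 - Y + Y*c²) = -178 - Y + Y*c²)
(-107*Z(15 + 2))/f(-2, -685) = (-(-321)*(15 + 2))/(-178 - 1*(-2) - 2*(-685)²) = (-(-321)*17)/(-178 + 2 - 2*469225) = (-107*(-51))/(-178 + 2 - 938450) = 5457/(-938626) = 5457*(-1/938626) = -5457/938626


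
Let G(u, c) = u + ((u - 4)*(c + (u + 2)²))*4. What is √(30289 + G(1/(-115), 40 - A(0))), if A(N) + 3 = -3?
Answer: √5157436170290/13225 ≈ 171.72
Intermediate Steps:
A(N) = -6 (A(N) = -3 - 3 = -6)
G(u, c) = u + 4*(-4 + u)*(c + (2 + u)²) (G(u, c) = u + ((-4 + u)*(c + (2 + u)²))*4 = u + 4*(-4 + u)*(c + (2 + u)²))
√(30289 + G(1/(-115), 40 - A(0))) = √(30289 + (-64 - 47/(-115) - 16*(40 - 1*(-6)) + 4*(1/(-115))³ + 4*(40 - 1*(-6))/(-115))) = √(30289 + (-64 - 47*(-1/115) - 16*(40 + 6) + 4*(-1/115)³ + 4*(40 + 6)*(-1/115))) = √(30289 + (-64 + 47/115 - 16*46 + 4*(-1/1520875) + 4*46*(-1/115))) = √(30289 + (-64 + 47/115 - 736 - 4/1520875 - 8/5)) = √(30289 - 1218511829/1520875) = √(44847271046/1520875) = √5157436170290/13225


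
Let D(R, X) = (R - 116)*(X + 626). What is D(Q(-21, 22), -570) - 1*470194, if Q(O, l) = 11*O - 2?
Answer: -489738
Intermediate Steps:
Q(O, l) = -2 + 11*O
D(R, X) = (-116 + R)*(626 + X)
D(Q(-21, 22), -570) - 1*470194 = (-72616 - 116*(-570) + 626*(-2 + 11*(-21)) + (-2 + 11*(-21))*(-570)) - 1*470194 = (-72616 + 66120 + 626*(-2 - 231) + (-2 - 231)*(-570)) - 470194 = (-72616 + 66120 + 626*(-233) - 233*(-570)) - 470194 = (-72616 + 66120 - 145858 + 132810) - 470194 = -19544 - 470194 = -489738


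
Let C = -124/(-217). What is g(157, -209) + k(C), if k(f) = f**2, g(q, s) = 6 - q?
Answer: -7383/49 ≈ -150.67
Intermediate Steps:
C = 4/7 (C = -124*(-1/217) = 4/7 ≈ 0.57143)
g(157, -209) + k(C) = (6 - 1*157) + (4/7)**2 = (6 - 157) + 16/49 = -151 + 16/49 = -7383/49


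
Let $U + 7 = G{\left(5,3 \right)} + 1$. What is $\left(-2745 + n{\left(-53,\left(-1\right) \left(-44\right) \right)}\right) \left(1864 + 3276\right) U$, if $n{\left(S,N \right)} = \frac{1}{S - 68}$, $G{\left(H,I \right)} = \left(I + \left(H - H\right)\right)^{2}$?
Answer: $- \frac{5121691320}{121} \approx -4.2328 \cdot 10^{7}$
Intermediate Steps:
$G{\left(H,I \right)} = I^{2}$ ($G{\left(H,I \right)} = \left(I + 0\right)^{2} = I^{2}$)
$n{\left(S,N \right)} = \frac{1}{-68 + S}$
$U = 3$ ($U = -7 + \left(3^{2} + 1\right) = -7 + \left(9 + 1\right) = -7 + 10 = 3$)
$\left(-2745 + n{\left(-53,\left(-1\right) \left(-44\right) \right)}\right) \left(1864 + 3276\right) U = \left(-2745 + \frac{1}{-68 - 53}\right) \left(1864 + 3276\right) 3 = \left(-2745 + \frac{1}{-121}\right) 5140 \cdot 3 = \left(-2745 - \frac{1}{121}\right) 5140 \cdot 3 = \left(- \frac{332146}{121}\right) 5140 \cdot 3 = \left(- \frac{1707230440}{121}\right) 3 = - \frac{5121691320}{121}$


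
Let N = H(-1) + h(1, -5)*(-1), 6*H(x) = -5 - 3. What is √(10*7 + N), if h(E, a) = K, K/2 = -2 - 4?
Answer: 11*√6/3 ≈ 8.9815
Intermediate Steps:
K = -12 (K = 2*(-2 - 4) = 2*(-6) = -12)
h(E, a) = -12
H(x) = -4/3 (H(x) = (-5 - 3)/6 = (⅙)*(-8) = -4/3)
N = 32/3 (N = -4/3 - 12*(-1) = -4/3 + 12 = 32/3 ≈ 10.667)
√(10*7 + N) = √(10*7 + 32/3) = √(70 + 32/3) = √(242/3) = 11*√6/3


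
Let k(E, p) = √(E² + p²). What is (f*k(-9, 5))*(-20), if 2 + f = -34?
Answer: 720*√106 ≈ 7412.9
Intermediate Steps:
f = -36 (f = -2 - 34 = -36)
(f*k(-9, 5))*(-20) = -36*√((-9)² + 5²)*(-20) = -36*√(81 + 25)*(-20) = -36*√106*(-20) = 720*√106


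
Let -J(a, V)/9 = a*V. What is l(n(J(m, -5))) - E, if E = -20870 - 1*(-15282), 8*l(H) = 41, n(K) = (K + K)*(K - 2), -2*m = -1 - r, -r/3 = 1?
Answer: 44745/8 ≈ 5593.1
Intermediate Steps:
r = -3 (r = -3*1 = -3)
m = -1 (m = -(-1 - 1*(-3))/2 = -(-1 + 3)/2 = -½*2 = -1)
J(a, V) = -9*V*a (J(a, V) = -9*a*V = -9*V*a)
n(K) = 2*K*(-2 + K) (n(K) = (2*K)*(-2 + K) = 2*K*(-2 + K))
l(H) = 41/8 (l(H) = (⅛)*41 = 41/8)
E = -5588 (E = -20870 + 15282 = -5588)
l(n(J(m, -5))) - E = 41/8 - 1*(-5588) = 41/8 + 5588 = 44745/8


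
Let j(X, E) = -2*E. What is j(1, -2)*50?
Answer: 200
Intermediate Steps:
j(1, -2)*50 = -2*(-2)*50 = 4*50 = 200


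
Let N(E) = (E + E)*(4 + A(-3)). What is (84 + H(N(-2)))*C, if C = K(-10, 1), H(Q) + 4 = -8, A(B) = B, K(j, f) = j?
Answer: -720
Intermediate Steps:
N(E) = 2*E (N(E) = (E + E)*(4 - 3) = (2*E)*1 = 2*E)
H(Q) = -12 (H(Q) = -4 - 8 = -12)
C = -10
(84 + H(N(-2)))*C = (84 - 12)*(-10) = 72*(-10) = -720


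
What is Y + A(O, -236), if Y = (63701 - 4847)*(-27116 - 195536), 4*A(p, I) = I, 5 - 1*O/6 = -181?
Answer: -13103960867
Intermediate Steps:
O = 1116 (O = 30 - 6*(-181) = 30 + 1086 = 1116)
A(p, I) = I/4
Y = -13103960808 (Y = 58854*(-222652) = -13103960808)
Y + A(O, -236) = -13103960808 + (1/4)*(-236) = -13103960808 - 59 = -13103960867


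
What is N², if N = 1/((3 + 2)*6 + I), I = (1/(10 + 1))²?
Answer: 14641/13184161 ≈ 0.0011105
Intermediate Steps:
I = 1/121 (I = (1/11)² = 1/121 ≈ 0.0082645)
N = 121/3631 (N = 1/((3 + 2)*6 + 1/121) = 1/(5*6 + 1/121) = 1/(30 + 1/121) = 1/(3631/121) = 121/3631 ≈ 0.033324)
N² = (121/3631)² = 14641/13184161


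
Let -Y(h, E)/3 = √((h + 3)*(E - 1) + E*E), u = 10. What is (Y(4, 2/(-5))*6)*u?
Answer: -36*I*√241 ≈ -558.87*I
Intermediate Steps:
Y(h, E) = -3*√(E² + (-1 + E)*(3 + h)) (Y(h, E) = -3*√((h + 3)*(E - 1) + E*E) = -3*√((3 + h)*(-1 + E) + E²) = -3*√((-1 + E)*(3 + h) + E²) = -3*√(E² + (-1 + E)*(3 + h)))
(Y(4, 2/(-5))*6)*u = (-3*√(-3 + (2/(-5))² - 1*4 + 3*(2/(-5)) + (2/(-5))*4)*6)*10 = (-3*√(-3 + (2*(-⅕))² - 4 + 3*(2*(-⅕)) + (2*(-⅕))*4)*6)*10 = (-3*√(-3 + (-⅖)² - 4 + 3*(-⅖) - ⅖*4)*6)*10 = (-3*√(-3 + 4/25 - 4 - 6/5 - 8/5)*6)*10 = (-3*I*√241/5*6)*10 = -18*I*√241/5*10 = -36*I*√241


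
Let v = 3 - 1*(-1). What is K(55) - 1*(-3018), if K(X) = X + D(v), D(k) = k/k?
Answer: 3074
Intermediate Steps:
v = 4 (v = 3 + 1 = 4)
D(k) = 1
K(X) = 1 + X (K(X) = X + 1 = 1 + X)
K(55) - 1*(-3018) = (1 + 55) - 1*(-3018) = 56 + 3018 = 3074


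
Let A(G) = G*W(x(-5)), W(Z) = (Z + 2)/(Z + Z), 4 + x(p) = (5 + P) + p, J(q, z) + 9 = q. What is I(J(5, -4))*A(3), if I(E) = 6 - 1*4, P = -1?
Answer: 9/5 ≈ 1.8000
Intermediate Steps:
J(q, z) = -9 + q
x(p) = p (x(p) = -4 + ((5 - 1) + p) = -4 + (4 + p) = p)
W(Z) = (2 + Z)/(2*Z) (W(Z) = (2 + Z)/((2*Z)) = (2 + Z)*(1/(2*Z)) = (2 + Z)/(2*Z))
A(G) = 3*G/10 (A(G) = G*((½)*(2 - 5)/(-5)) = G*((½)*(-⅕)*(-3)) = G*(3/10) = 3*G/10)
I(E) = 2 (I(E) = 6 - 4 = 2)
I(J(5, -4))*A(3) = 2*((3/10)*3) = 2*(9/10) = 9/5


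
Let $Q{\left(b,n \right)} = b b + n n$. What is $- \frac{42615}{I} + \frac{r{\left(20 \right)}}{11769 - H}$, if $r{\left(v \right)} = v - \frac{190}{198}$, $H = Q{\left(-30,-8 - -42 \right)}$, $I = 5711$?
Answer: $- \frac{40967264770}{5491623357} \approx -7.46$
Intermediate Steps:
$Q{\left(b,n \right)} = b^{2} + n^{2}$
$H = 2056$ ($H = \left(-30\right)^{2} + \left(-8 - -42\right)^{2} = 900 + \left(-8 + 42\right)^{2} = 900 + 34^{2} = 900 + 1156 = 2056$)
$r{\left(v \right)} = - \frac{95}{99} + v$ ($r{\left(v \right)} = v - \frac{95}{99} = - \frac{95}{99} + v$)
$- \frac{42615}{I} + \frac{r{\left(20 \right)}}{11769 - H} = - \frac{42615}{5711} + \frac{- \frac{95}{99} + 20}{11769 - 2056} = \left(-42615\right) \frac{1}{5711} + \frac{1885}{99 \left(11769 - 2056\right)} = - \frac{42615}{5711} + \frac{1885}{99 \cdot 9713} = - \frac{42615}{5711} + \frac{1885}{99} \cdot \frac{1}{9713} = - \frac{42615}{5711} + \frac{1885}{961587} = - \frac{40967264770}{5491623357}$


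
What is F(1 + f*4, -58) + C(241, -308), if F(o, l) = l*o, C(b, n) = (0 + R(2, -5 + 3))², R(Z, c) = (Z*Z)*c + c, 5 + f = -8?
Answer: 3058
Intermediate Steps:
f = -13 (f = -5 - 8 = -13)
R(Z, c) = c + c*Z² (R(Z, c) = Z²*c + c = c*Z² + c = c + c*Z²)
C(b, n) = 100 (C(b, n) = (0 + (-5 + 3)*(1 + 2²))² = (0 - 2*(1 + 4))² = (0 - 2*5)² = (0 - 10)² = (-10)² = 100)
F(1 + f*4, -58) + C(241, -308) = -58*(1 - 13*4) + 100 = -58*(1 - 52) + 100 = -58*(-51) + 100 = 2958 + 100 = 3058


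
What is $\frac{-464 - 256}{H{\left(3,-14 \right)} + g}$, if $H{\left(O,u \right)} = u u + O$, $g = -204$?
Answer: $144$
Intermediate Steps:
$H{\left(O,u \right)} = O + u^{2}$ ($H{\left(O,u \right)} = u^{2} + O = O + u^{2}$)
$\frac{-464 - 256}{H{\left(3,-14 \right)} + g} = \frac{-464 - 256}{\left(3 + \left(-14\right)^{2}\right) - 204} = - \frac{720}{\left(3 + 196\right) - 204} = - \frac{720}{199 - 204} = - \frac{720}{-5} = \left(-720\right) \left(- \frac{1}{5}\right) = 144$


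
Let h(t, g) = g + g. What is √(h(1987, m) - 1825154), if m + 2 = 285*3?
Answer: 2*I*√455862 ≈ 1350.4*I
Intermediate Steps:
m = 853 (m = -2 + 285*3 = -2 + 855 = 853)
h(t, g) = 2*g
√(h(1987, m) - 1825154) = √(2*853 - 1825154) = √(1706 - 1825154) = √(-1823448) = 2*I*√455862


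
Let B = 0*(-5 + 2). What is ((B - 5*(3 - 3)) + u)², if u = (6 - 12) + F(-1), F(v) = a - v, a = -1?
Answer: 36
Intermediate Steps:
B = 0 (B = 0*(-3) = 0)
F(v) = -1 - v
u = -6 (u = (6 - 12) + (-1 - 1*(-1)) = -6 + (-1 + 1) = -6 + 0 = -6)
((B - 5*(3 - 3)) + u)² = ((0 - 5*(3 - 3)) - 6)² = ((0 - 5*0) - 6)² = ((0 + 0) - 6)² = (0 - 6)² = (-6)² = 36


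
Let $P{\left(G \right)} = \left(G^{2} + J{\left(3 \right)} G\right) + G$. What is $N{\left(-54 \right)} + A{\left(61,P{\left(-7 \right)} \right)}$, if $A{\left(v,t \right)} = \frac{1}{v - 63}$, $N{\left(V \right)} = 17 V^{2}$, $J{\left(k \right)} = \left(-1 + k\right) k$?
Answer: $\frac{99143}{2} \approx 49572.0$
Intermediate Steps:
$J{\left(k \right)} = k \left(-1 + k\right)$
$P{\left(G \right)} = G^{2} + 7 G$ ($P{\left(G \right)} = \left(G^{2} + 3 \left(-1 + 3\right) G\right) + G = \left(G^{2} + 3 \cdot 2 G\right) + G = \left(G^{2} + 6 G\right) + G = G^{2} + 7 G$)
$A{\left(v,t \right)} = \frac{1}{-63 + v}$
$N{\left(-54 \right)} + A{\left(61,P{\left(-7 \right)} \right)} = 17 \left(-54\right)^{2} + \frac{1}{-63 + 61} = 17 \cdot 2916 + \frac{1}{-2} = 49572 - \frac{1}{2} = \frac{99143}{2}$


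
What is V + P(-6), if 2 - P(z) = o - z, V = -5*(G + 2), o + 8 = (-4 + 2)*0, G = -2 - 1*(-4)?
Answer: -16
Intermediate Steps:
G = 2 (G = -2 + 4 = 2)
o = -8 (o = -8 + (-4 + 2)*0 = -8 - 2*0 = -8 + 0 = -8)
V = -20 (V = -5*(2 + 2) = -5*4 = -20)
P(z) = 10 + z (P(z) = 2 - (-8 - z) = 2 + (8 + z) = 10 + z)
V + P(-6) = -20 + (10 - 6) = -20 + 4 = -16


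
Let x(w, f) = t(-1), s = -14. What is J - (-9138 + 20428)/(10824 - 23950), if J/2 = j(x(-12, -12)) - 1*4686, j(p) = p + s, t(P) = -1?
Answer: -61699681/6563 ≈ -9401.1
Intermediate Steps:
x(w, f) = -1
j(p) = -14 + p (j(p) = p - 14 = -14 + p)
J = -9402 (J = 2*((-14 - 1) - 1*4686) = 2*(-15 - 4686) = 2*(-4701) = -9402)
J - (-9138 + 20428)/(10824 - 23950) = -9402 - (-9138 + 20428)/(10824 - 23950) = -9402 - 11290/(-13126) = -9402 - 11290*(-1)/13126 = -9402 - 1*(-5645/6563) = -9402 + 5645/6563 = -61699681/6563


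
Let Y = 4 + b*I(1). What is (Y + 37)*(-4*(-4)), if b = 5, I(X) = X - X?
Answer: 656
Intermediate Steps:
I(X) = 0
Y = 4 (Y = 4 + 5*0 = 4 + 0 = 4)
(Y + 37)*(-4*(-4)) = (4 + 37)*(-4*(-4)) = 41*16 = 656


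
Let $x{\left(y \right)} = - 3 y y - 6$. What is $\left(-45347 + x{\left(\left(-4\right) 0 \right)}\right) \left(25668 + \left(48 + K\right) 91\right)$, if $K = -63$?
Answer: $-1102213959$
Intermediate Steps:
$x{\left(y \right)} = -6 - 3 y^{2}$ ($x{\left(y \right)} = - 3 y^{2} - 6 = -6 - 3 y^{2}$)
$\left(-45347 + x{\left(\left(-4\right) 0 \right)}\right) \left(25668 + \left(48 + K\right) 91\right) = \left(-45347 - \left(6 + 3 \left(\left(-4\right) 0\right)^{2}\right)\right) \left(25668 + \left(48 - 63\right) 91\right) = \left(-45347 - \left(6 + 3 \cdot 0^{2}\right)\right) \left(25668 - 1365\right) = \left(-45347 - 6\right) \left(25668 - 1365\right) = \left(-45347 + \left(-6 + 0\right)\right) 24303 = \left(-45347 - 6\right) 24303 = \left(-45353\right) 24303 = -1102213959$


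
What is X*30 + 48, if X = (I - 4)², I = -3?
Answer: 1518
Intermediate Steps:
X = 49 (X = (-3 - 4)² = (-7)² = 49)
X*30 + 48 = 49*30 + 48 = 1470 + 48 = 1518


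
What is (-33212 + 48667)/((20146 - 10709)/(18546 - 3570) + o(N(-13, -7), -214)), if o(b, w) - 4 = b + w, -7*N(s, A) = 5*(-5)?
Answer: -1620178560/21574261 ≈ -75.098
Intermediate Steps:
N(s, A) = 25/7 (N(s, A) = -5*(-5)/7 = -1/7*(-25) = 25/7)
o(b, w) = 4 + b + w (o(b, w) = 4 + (b + w) = 4 + b + w)
(-33212 + 48667)/((20146 - 10709)/(18546 - 3570) + o(N(-13, -7), -214)) = (-33212 + 48667)/((20146 - 10709)/(18546 - 3570) + (4 + 25/7 - 214)) = 15455/(9437/14976 - 1445/7) = 15455/(-21574261/104832) = 15455*(-104832/21574261) = -1620178560/21574261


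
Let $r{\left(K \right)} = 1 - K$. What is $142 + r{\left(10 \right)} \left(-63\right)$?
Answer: $709$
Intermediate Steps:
$142 + r{\left(10 \right)} \left(-63\right) = 142 + \left(1 - 10\right) \left(-63\right) = 142 - -567 = 142 + 567 = 709$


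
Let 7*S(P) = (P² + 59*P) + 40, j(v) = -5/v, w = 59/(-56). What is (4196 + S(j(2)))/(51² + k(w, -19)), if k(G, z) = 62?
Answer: 117083/74564 ≈ 1.5702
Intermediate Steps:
w = -59/56 (w = 59*(-1/56) = -59/56 ≈ -1.0536)
S(P) = 40/7 + P²/7 + 59*P/7 (S(P) = ((P² + 59*P) + 40)/7 = (40 + P² + 59*P)/7 = 40/7 + P²/7 + 59*P/7)
(4196 + S(j(2)))/(51² + k(w, -19)) = (4196 + (40/7 + (-5/2)²/7 + 59*(-5/2)/7))/(51² + 62) = (4196 + (40/7 + (-5*½)²/7 + 59*(-5*½)/7))/(2601 + 62) = (4196 + (40/7 + (-5/2)²/7 + (59/7)*(-5/2)))/2663 = (4196 + (40/7 + (⅐)*(25/4) - 295/14))*(1/2663) = (4196 + (40/7 + 25/28 - 295/14))*(1/2663) = (4196 - 405/28)*(1/2663) = (117083/28)*(1/2663) = 117083/74564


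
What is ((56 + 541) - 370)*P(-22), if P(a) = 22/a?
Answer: -227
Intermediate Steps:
((56 + 541) - 370)*P(-22) = ((56 + 541) - 370)*(22/(-22)) = (597 - 370)*(22*(-1/22)) = 227*(-1) = -227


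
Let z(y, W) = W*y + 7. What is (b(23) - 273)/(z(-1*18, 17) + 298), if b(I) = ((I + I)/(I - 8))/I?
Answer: 4093/15 ≈ 272.87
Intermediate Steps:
z(y, W) = 7 + W*y
b(I) = 2/(-8 + I) (b(I) = ((2*I)/(-8 + I))/I = (2*I/(-8 + I))/I = 2/(-8 + I))
(b(23) - 273)/(z(-1*18, 17) + 298) = (2/(-8 + 23) - 273)/((7 + 17*(-1*18)) + 298) = (2/15 - 273)/((7 + 17*(-18)) + 298) = (2*(1/15) - 273)/((7 - 306) + 298) = (2/15 - 273)/(-299 + 298) = -4093/15/(-1) = -4093/15*(-1) = 4093/15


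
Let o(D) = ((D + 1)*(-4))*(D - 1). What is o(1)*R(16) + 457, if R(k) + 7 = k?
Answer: 457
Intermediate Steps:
R(k) = -7 + k
o(D) = (-1 + D)*(-4 - 4*D) (o(D) = ((1 + D)*(-4))*(-1 + D) = (-4 - 4*D)*(-1 + D) = (-1 + D)*(-4 - 4*D))
o(1)*R(16) + 457 = (4 - 4*1²)*(-7 + 16) + 457 = (4 - 4*1)*9 + 457 = (4 - 4)*9 + 457 = 0*9 + 457 = 0 + 457 = 457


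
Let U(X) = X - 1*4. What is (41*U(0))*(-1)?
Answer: 164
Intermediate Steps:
U(X) = -4 + X (U(X) = X - 4 = -4 + X)
(41*U(0))*(-1) = (41*(-4 + 0))*(-1) = (41*(-4))*(-1) = -164*(-1) = 164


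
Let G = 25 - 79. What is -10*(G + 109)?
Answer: -550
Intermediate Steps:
G = -54
-10*(G + 109) = -10*(-54 + 109) = -10*55 = -550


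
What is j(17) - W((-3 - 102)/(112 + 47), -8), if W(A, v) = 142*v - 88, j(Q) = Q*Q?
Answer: 1513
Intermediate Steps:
j(Q) = Q**2
W(A, v) = -88 + 142*v
j(17) - W((-3 - 102)/(112 + 47), -8) = 17**2 - (-88 + 142*(-8)) = 289 - (-88 - 1136) = 289 - 1*(-1224) = 289 + 1224 = 1513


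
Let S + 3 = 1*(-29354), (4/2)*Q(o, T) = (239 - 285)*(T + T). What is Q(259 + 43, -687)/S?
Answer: -31602/29357 ≈ -1.0765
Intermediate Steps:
Q(o, T) = -46*T (Q(o, T) = ((239 - 285)*(T + T))/2 = (-92*T)/2 = -46*T)
S = -29357 (S = -3 + 1*(-29354) = -3 - 29354 = -29357)
Q(259 + 43, -687)/S = -46*(-687)/(-29357) = 31602*(-1/29357) = -31602/29357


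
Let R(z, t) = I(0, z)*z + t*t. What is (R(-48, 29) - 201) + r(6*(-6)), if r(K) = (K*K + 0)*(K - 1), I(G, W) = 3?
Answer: -47456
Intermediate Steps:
R(z, t) = t² + 3*z (R(z, t) = 3*z + t*t = 3*z + t² = t² + 3*z)
r(K) = K²*(-1 + K) (r(K) = (K² + 0)*(-1 + K) = K²*(-1 + K))
(R(-48, 29) - 201) + r(6*(-6)) = ((29² + 3*(-48)) - 201) + (6*(-6))²*(-1 + 6*(-6)) = ((841 - 144) - 201) + (-36)²*(-1 - 36) = (697 - 201) + 1296*(-37) = 496 - 47952 = -47456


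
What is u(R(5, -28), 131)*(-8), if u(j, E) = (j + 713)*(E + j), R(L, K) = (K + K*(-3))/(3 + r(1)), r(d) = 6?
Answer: -63953240/81 ≈ -7.8955e+5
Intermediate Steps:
R(L, K) = -2*K/9 (R(L, K) = (K + K*(-3))/(3 + 6) = (K - 3*K)/9 = -2*K*(1/9) = -2*K/9)
u(j, E) = (713 + j)*(E + j)
u(R(5, -28), 131)*(-8) = ((-2/9*(-28))**2 + 713*131 + 713*(-2/9*(-28)) + 131*(-2/9*(-28)))*(-8) = ((56/9)**2 + 93403 + 713*(56/9) + 131*(56/9))*(-8) = (3136/81 + 93403 + 39928/9 + 7336/9)*(-8) = (7994155/81)*(-8) = -63953240/81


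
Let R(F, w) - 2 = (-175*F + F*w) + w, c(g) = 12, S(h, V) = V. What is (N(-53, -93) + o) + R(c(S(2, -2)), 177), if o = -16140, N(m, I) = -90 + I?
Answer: -16120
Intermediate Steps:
R(F, w) = 2 + w - 175*F + F*w (R(F, w) = 2 + ((-175*F + F*w) + w) = 2 + (w - 175*F + F*w) = 2 + w - 175*F + F*w)
(N(-53, -93) + o) + R(c(S(2, -2)), 177) = ((-90 - 93) - 16140) + (2 + 177 - 175*12 + 12*177) = (-183 - 16140) + (2 + 177 - 2100 + 2124) = -16323 + 203 = -16120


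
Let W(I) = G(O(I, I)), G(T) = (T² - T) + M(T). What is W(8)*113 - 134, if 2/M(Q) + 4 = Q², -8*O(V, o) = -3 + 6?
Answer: -2122905/15808 ≈ -134.29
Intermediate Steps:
O(V, o) = -3/8 (O(V, o) = -(-3 + 6)/8 = -⅛*3 = -3/8)
M(Q) = 2/(-4 + Q²)
G(T) = T² - T + 2/(-4 + T²) (G(T) = (T² - T) + 2/(-4 + T²) = T² - T + 2/(-4 + T²))
W(I) = -41/15808 (W(I) = (2 - 3*(-1 - 3/8)*(-4 + (-3/8)²)/8)/(-4 + (-3/8)²) = (2 - 3/8*(-11/8)*(-4 + 9/64))/(-4 + 9/64) = (2 - 3/8*(-11/8)*(-247/64))/(-247/64) = -64*(2 - 8151/4096)/247 = -64/247*41/4096 = -41/15808)
W(8)*113 - 134 = -41/15808*113 - 134 = -4633/15808 - 134 = -2122905/15808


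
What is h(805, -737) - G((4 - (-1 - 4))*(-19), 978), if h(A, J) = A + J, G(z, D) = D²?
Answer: -956416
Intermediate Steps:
h(805, -737) - G((4 - (-1 - 4))*(-19), 978) = (805 - 737) - 1*978² = 68 - 1*956484 = 68 - 956484 = -956416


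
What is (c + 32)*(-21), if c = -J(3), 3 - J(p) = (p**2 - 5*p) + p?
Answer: -546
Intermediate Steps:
J(p) = 3 - p**2 + 4*p (J(p) = 3 - ((p**2 - 5*p) + p) = 3 - (p**2 - 4*p) = 3 + (-p**2 + 4*p) = 3 - p**2 + 4*p)
c = -6 (c = -(3 - 1*3**2 + 4*3) = -(3 - 1*9 + 12) = -(3 - 9 + 12) = -1*6 = -6)
(c + 32)*(-21) = (-6 + 32)*(-21) = 26*(-21) = -546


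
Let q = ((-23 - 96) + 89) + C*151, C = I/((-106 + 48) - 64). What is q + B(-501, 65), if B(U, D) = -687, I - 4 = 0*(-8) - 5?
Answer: -87323/122 ≈ -715.76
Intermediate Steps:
I = -1 (I = 4 + (0*(-8) - 5) = 4 + (0 - 5) = 4 - 5 = -1)
C = 1/122 (C = -1/((-106 + 48) - 64) = -1/(-58 - 64) = -1/(-122) = -1*(-1/122) = 1/122 ≈ 0.0081967)
q = -3509/122 (q = ((-23 - 96) + 89) + (1/122)*151 = (-119 + 89) + 151/122 = -30 + 151/122 = -3509/122 ≈ -28.762)
q + B(-501, 65) = -3509/122 - 687 = -87323/122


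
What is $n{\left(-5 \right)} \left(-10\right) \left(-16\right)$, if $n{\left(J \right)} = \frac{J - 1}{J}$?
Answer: $192$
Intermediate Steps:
$n{\left(J \right)} = \frac{-1 + J}{J}$
$n{\left(-5 \right)} \left(-10\right) \left(-16\right) = \frac{-1 - 5}{-5} \left(-10\right) \left(-16\right) = \left(- \frac{1}{5}\right) \left(-6\right) \left(-10\right) \left(-16\right) = \frac{6}{5} \left(-10\right) \left(-16\right) = \left(-12\right) \left(-16\right) = 192$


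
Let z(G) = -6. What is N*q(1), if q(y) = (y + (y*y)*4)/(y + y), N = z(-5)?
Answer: -15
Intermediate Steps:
N = -6
q(y) = (y + 4*y**2)/(2*y) (q(y) = (y + y**2*4)/((2*y)) = (y + 4*y**2)*(1/(2*y)) = (y + 4*y**2)/(2*y))
N*q(1) = -6*(1/2 + 2*1) = -6*(1/2 + 2) = -6*5/2 = -15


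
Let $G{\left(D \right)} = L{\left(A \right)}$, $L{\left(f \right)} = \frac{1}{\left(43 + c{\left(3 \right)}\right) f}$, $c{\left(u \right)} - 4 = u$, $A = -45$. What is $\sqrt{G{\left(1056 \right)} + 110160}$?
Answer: $\frac{\sqrt{2478599990}}{150} \approx 331.9$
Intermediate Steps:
$c{\left(u \right)} = 4 + u$
$L{\left(f \right)} = \frac{1}{50 f}$ ($L{\left(f \right)} = \frac{1}{\left(43 + \left(4 + 3\right)\right) f} = \frac{1}{\left(43 + 7\right) f} = \frac{1}{50 f}$)
$G{\left(D \right)} = - \frac{1}{2250}$ ($G{\left(D \right)} = \frac{1}{50 \left(-45\right)} = \frac{1}{50} \left(- \frac{1}{45}\right) = - \frac{1}{2250}$)
$\sqrt{G{\left(1056 \right)} + 110160} = \sqrt{- \frac{1}{2250} + 110160} = \sqrt{\frac{247859999}{2250}} = \frac{\sqrt{2478599990}}{150}$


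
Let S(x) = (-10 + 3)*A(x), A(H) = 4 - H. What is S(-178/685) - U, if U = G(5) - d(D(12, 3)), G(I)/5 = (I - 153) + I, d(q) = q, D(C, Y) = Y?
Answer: 471404/685 ≈ 688.18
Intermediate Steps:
G(I) = -765 + 10*I (G(I) = 5*((I - 153) + I) = 5*((-153 + I) + I) = 5*(-153 + 2*I) = -765 + 10*I)
S(x) = -28 + 7*x (S(x) = (-10 + 3)*(4 - x) = -7*(4 - x) = -28 + 7*x)
U = -718 (U = (-765 + 10*5) - 1*3 = (-765 + 50) - 3 = -715 - 3 = -718)
S(-178/685) - U = (-28 + 7*(-178/685)) - 1*(-718) = (-28 + 7*(-178*1/685)) + 718 = (-28 + 7*(-178/685)) + 718 = (-28 - 1246/685) + 718 = -20426/685 + 718 = 471404/685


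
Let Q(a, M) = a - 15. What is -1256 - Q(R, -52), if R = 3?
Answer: -1244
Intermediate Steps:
Q(a, M) = -15 + a
-1256 - Q(R, -52) = -1256 - (-15 + 3) = -1256 - 1*(-12) = -1256 + 12 = -1244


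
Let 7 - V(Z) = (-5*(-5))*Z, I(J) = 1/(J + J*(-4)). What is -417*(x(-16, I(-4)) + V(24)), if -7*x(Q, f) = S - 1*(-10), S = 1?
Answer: 1735554/7 ≈ 2.4794e+5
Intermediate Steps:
I(J) = -1/(3*J) (I(J) = 1/(J - 4*J) = 1/(-3*J) = -1/(3*J))
x(Q, f) = -11/7 (x(Q, f) = -(1 - 1*(-10))/7 = -(1 + 10)/7 = -⅐*11 = -11/7)
V(Z) = 7 - 25*Z (V(Z) = 7 - (-5*(-5))*Z = 7 - 25*Z)
-417*(x(-16, I(-4)) + V(24)) = -417*(-11/7 + (7 - 25*24)) = -417*(-11/7 + (7 - 600)) = -417*(-11/7 - 593) = -417*(-4162/7) = 1735554/7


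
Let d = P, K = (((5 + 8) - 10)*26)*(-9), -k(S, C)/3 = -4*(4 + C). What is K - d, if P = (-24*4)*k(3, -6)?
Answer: -3006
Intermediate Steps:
k(S, C) = 48 + 12*C (k(S, C) = -(-12)*(4 + C) = -3*(-16 - 4*C) = 48 + 12*C)
K = -702 (K = ((13 - 10)*26)*(-9) = (3*26)*(-9) = 78*(-9) = -702)
P = 2304 (P = (-24*4)*(48 + 12*(-6)) = -96*(48 - 72) = -96*(-24) = 2304)
d = 2304
K - d = -702 - 1*2304 = -702 - 2304 = -3006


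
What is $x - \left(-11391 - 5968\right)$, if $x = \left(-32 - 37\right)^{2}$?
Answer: $22120$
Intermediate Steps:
$x = 4761$ ($x = \left(-69\right)^{2} = 4761$)
$x - \left(-11391 - 5968\right) = 4761 - \left(-11391 - 5968\right) = 4761 - -17359 = 4761 + 17359 = 22120$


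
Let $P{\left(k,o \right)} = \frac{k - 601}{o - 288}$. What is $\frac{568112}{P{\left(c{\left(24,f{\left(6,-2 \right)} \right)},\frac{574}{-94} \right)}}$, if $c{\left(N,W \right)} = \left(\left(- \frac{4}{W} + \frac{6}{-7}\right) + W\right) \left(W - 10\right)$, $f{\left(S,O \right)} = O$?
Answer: $\frac{54971085232}{194345} \approx 2.8285 \cdot 10^{5}$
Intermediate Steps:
$c{\left(N,W \right)} = \left(-10 + W\right) \left(- \frac{6}{7} + W - \frac{4}{W}\right)$ ($c{\left(N,W \right)} = \left(\left(- \frac{4}{W} + 6 \left(- \frac{1}{7}\right)\right) + W\right) \left(-10 + W\right) = \left(\left(- \frac{4}{W} - \frac{6}{7}\right) + W\right) \left(-10 + W\right) = \left(\left(- \frac{6}{7} - \frac{4}{W}\right) + W\right) \left(-10 + W\right) = \left(- \frac{6}{7} + W - \frac{4}{W}\right) \left(-10 + W\right) = \left(-10 + W\right) \left(- \frac{6}{7} + W - \frac{4}{W}\right)$)
$P{\left(k,o \right)} = \frac{-601 + k}{-288 + o}$
$\frac{568112}{P{\left(c{\left(24,f{\left(6,-2 \right)} \right)},\frac{574}{-94} \right)}} = \frac{568112}{\frac{1}{-288 + \frac{574}{-94}} \left(-601 + \left(\frac{32}{7} + \left(-2\right)^{2} + \frac{40}{-2} - - \frac{152}{7}\right)\right)} = \frac{568112}{\frac{1}{-288 + 574 \left(- \frac{1}{94}\right)} \left(-601 + \left(\frac{32}{7} + 4 + 40 \left(- \frac{1}{2}\right) + \frac{152}{7}\right)\right)} = \frac{568112}{\frac{1}{-288 - \frac{287}{47}} \left(-601 + \left(\frac{32}{7} + 4 - 20 + \frac{152}{7}\right)\right)} = \frac{568112}{\frac{1}{- \frac{13823}{47}} \left(-601 + \frac{72}{7}\right)} = \frac{568112}{\left(- \frac{47}{13823}\right) \left(- \frac{4135}{7}\right)} = \frac{568112}{\frac{194345}{96761}} = 568112 \cdot \frac{96761}{194345} = \frac{54971085232}{194345}$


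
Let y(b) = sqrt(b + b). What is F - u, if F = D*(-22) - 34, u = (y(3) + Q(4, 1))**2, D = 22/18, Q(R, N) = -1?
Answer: -611/9 + 2*sqrt(6) ≈ -62.990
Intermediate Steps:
y(b) = sqrt(2)*sqrt(b) (y(b) = sqrt(2*b) = sqrt(2)*sqrt(b))
D = 11/9 (D = 22*(1/18) = 11/9 ≈ 1.2222)
u = (-1 + sqrt(6))**2 (u = (sqrt(2)*sqrt(3) - 1)**2 = (sqrt(6) - 1)**2 = (-1 + sqrt(6))**2 ≈ 2.1010)
F = -548/9 (F = (11/9)*(-22) - 34 = -242/9 - 34 = -548/9 ≈ -60.889)
F - u = -548/9 - (1 - sqrt(6))**2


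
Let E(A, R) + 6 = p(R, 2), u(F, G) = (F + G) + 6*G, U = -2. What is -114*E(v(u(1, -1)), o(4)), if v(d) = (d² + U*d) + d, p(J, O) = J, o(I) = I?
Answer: 228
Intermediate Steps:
u(F, G) = F + 7*G
v(d) = d² - d (v(d) = (d² - 2*d) + d = d² - d)
E(A, R) = -6 + R
-114*E(v(u(1, -1)), o(4)) = -114*(-6 + 4) = -114*(-2) = 228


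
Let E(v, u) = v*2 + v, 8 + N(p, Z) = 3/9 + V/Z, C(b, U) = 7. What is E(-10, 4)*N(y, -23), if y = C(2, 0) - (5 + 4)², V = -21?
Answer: 4660/23 ≈ 202.61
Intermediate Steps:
y = -74 (y = 7 - (5 + 4)² = 7 - 1*9² = 7 - 1*81 = 7 - 81 = -74)
N(p, Z) = -23/3 - 21/Z (N(p, Z) = -8 + (3/9 - 21/Z) = -8 + (3*(⅑) - 21/Z) = -8 + (⅓ - 21/Z) = -23/3 - 21/Z)
E(v, u) = 3*v (E(v, u) = 2*v + v = 3*v)
E(-10, 4)*N(y, -23) = (3*(-10))*(-23/3 - 21/(-23)) = -30*(-23/3 - 21*(-1/23)) = -30*(-23/3 + 21/23) = -30*(-466/69) = 4660/23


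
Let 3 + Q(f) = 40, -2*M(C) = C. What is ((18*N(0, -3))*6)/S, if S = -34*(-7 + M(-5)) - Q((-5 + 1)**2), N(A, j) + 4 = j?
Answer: -189/29 ≈ -6.5172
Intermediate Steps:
M(C) = -C/2
N(A, j) = -4 + j
Q(f) = 37 (Q(f) = -3 + 40 = 37)
S = 116 (S = -34*(-7 - 1/2*(-5)) - 1*37 = -34*(-7 + 5/2) - 37 = -34*(-9/2) - 37 = 153 - 37 = 116)
((18*N(0, -3))*6)/S = ((18*(-4 - 3))*6)/116 = ((18*(-7))*6)*(1/116) = -126*6*(1/116) = -756*1/116 = -189/29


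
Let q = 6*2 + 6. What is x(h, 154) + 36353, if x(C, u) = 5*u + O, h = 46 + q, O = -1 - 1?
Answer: 37121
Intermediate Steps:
q = 18 (q = 12 + 6 = 18)
O = -2
h = 64 (h = 46 + 18 = 64)
x(C, u) = -2 + 5*u (x(C, u) = 5*u - 2 = -2 + 5*u)
x(h, 154) + 36353 = (-2 + 5*154) + 36353 = (-2 + 770) + 36353 = 768 + 36353 = 37121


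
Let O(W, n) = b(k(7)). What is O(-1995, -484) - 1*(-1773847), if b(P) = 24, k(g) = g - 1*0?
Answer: 1773871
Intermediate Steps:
k(g) = g (k(g) = g + 0 = g)
O(W, n) = 24
O(-1995, -484) - 1*(-1773847) = 24 - 1*(-1773847) = 24 + 1773847 = 1773871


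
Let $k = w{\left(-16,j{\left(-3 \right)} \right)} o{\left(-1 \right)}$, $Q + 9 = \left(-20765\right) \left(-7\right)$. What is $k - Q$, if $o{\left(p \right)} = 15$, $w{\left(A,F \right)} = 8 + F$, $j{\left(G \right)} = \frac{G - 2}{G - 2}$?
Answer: $-145211$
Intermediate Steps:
$j{\left(G \right)} = 1$ ($j{\left(G \right)} = \frac{-2 + G}{-2 + G} = 1$)
$Q = 145346$ ($Q = -9 - -145355 = -9 + 145355 = 145346$)
$k = 135$ ($k = \left(8 + 1\right) 15 = 9 \cdot 15 = 135$)
$k - Q = 135 - 145346 = -145211$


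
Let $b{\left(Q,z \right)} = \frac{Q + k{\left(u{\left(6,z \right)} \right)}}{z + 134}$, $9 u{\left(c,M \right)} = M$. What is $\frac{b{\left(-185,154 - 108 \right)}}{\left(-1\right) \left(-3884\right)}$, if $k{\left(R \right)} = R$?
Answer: $- \frac{1619}{6292080} \approx -0.00025731$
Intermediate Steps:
$u{\left(c,M \right)} = \frac{M}{9}$
$b{\left(Q,z \right)} = \frac{Q + \frac{z}{9}}{134 + z}$ ($b{\left(Q,z \right)} = \frac{Q + \frac{z}{9}}{z + 134} = \frac{Q + \frac{z}{9}}{134 + z}$)
$\frac{b{\left(-185,154 - 108 \right)}}{\left(-1\right) \left(-3884\right)} = \frac{\frac{1}{134 + \left(154 - 108\right)} \left(-185 + \frac{154 - 108}{9}\right)}{\left(-1\right) \left(-3884\right)} = \frac{\frac{1}{134 + 46} \left(-185 + \frac{1}{9} \cdot 46\right)}{3884} = \frac{-185 + \frac{46}{9}}{180} \cdot \frac{1}{3884} = \frac{1}{180} \left(- \frac{1619}{9}\right) \frac{1}{3884} = \left(- \frac{1619}{1620}\right) \frac{1}{3884} = - \frac{1619}{6292080}$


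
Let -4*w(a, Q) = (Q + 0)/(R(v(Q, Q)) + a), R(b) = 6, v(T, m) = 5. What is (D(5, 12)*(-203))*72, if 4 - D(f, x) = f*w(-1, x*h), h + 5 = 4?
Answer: -14616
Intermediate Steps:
h = -1 (h = -5 + 4 = -1)
w(a, Q) = -Q/(4*(6 + a)) (w(a, Q) = -(Q + 0)/(4*(6 + a)) = -Q/(4*(6 + a)))
D(f, x) = 4 - f*x/20 (D(f, x) = 4 - f*(-x*(-1)/(24 + 4*(-1))) = 4 - f*(-(-x)/(24 - 4)) = 4 - f*(-1*(-x)/20) = 4 - f*(-1*(-x)*1/20) = 4 - f*x/20)
(D(5, 12)*(-203))*72 = ((4 - 1/20*5*12)*(-203))*72 = ((4 - 3)*(-203))*72 = (1*(-203))*72 = -203*72 = -14616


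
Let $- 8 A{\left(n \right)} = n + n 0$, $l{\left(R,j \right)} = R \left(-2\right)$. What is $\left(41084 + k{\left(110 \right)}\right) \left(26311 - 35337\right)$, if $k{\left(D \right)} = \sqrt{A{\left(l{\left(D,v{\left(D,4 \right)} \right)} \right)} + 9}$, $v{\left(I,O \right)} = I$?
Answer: $-370824184 - 4513 \sqrt{146} \approx -3.7088 \cdot 10^{8}$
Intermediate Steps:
$l{\left(R,j \right)} = - 2 R$
$A{\left(n \right)} = - \frac{n}{8}$ ($A{\left(n \right)} = - \frac{n + n 0}{8} = - \frac{n + 0}{8} = - \frac{n}{8}$)
$k{\left(D \right)} = \sqrt{9 + \frac{D}{4}}$ ($k{\left(D \right)} = \sqrt{- \frac{\left(-2\right) D}{8} + 9} = \sqrt{\frac{D}{4} + 9} = \sqrt{9 + \frac{D}{4}}$)
$\left(41084 + k{\left(110 \right)}\right) \left(26311 - 35337\right) = \left(41084 + \frac{\sqrt{36 + 110}}{2}\right) \left(26311 - 35337\right) = \left(41084 + \frac{\sqrt{146}}{2}\right) \left(-9026\right) = -370824184 - 4513 \sqrt{146}$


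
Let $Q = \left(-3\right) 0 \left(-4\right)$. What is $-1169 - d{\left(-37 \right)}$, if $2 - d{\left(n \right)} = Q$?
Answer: $-1171$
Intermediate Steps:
$Q = 0$ ($Q = 0 \left(-4\right) = 0$)
$d{\left(n \right)} = 2$ ($d{\left(n \right)} = 2 - 0 = 2 + 0 = 2$)
$-1169 - d{\left(-37 \right)} = -1169 - 2 = -1171$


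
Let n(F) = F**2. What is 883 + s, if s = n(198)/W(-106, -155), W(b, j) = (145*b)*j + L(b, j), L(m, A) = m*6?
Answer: 1051546333/1190857 ≈ 883.02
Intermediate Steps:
L(m, A) = 6*m
W(b, j) = 6*b + 145*b*j (W(b, j) = (145*b)*j + 6*b = 145*b*j + 6*b = 6*b + 145*b*j)
s = 19602/1190857 (s = 198**2/((-106*(6 + 145*(-155)))) = 39204/((-106*(6 - 22475))) = 39204/((-106*(-22469))) = 39204/2381714 = 39204*(1/2381714) = 19602/1190857 ≈ 0.016460)
883 + s = 883 + 19602/1190857 = 1051546333/1190857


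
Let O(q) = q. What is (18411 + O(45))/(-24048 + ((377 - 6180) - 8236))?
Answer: -18456/38087 ≈ -0.48457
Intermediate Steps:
(18411 + O(45))/(-24048 + ((377 - 6180) - 8236)) = (18411 + 45)/(-24048 + ((377 - 6180) - 8236)) = 18456/(-24048 + (-5803 - 8236)) = 18456/(-24048 - 14039) = 18456/(-38087) = 18456*(-1/38087) = -18456/38087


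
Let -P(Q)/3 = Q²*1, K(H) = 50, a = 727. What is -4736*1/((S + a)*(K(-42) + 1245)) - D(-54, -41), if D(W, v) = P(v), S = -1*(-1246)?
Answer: 348244237/69055 ≈ 5043.0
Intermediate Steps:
S = 1246
P(Q) = -3*Q²
D(W, v) = -3*v²
-4736*1/((S + a)*(K(-42) + 1245)) - D(-54, -41) = -4736*1/((50 + 1245)*(1246 + 727)) - (-3)*(-41)² = -4736/(1295*1973) - (-3)*1681 = -4736/2555035 - 1*(-5043) = -4736*1/2555035 + 5043 = -128/69055 + 5043 = 348244237/69055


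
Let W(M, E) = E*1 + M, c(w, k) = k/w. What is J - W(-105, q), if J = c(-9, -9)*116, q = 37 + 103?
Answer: 81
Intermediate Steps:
q = 140
W(M, E) = E + M
J = 116 (J = -9/(-9)*116 = -9*(-⅑)*116 = 1*116 = 116)
J - W(-105, q) = 116 - (140 - 105) = 116 - 1*35 = 116 - 35 = 81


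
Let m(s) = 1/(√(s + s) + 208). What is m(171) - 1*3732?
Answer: -80092348/21461 - 3*√38/42922 ≈ -3732.0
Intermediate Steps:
m(s) = 1/(208 + √2*√s) (m(s) = 1/(√(2*s) + 208) = 1/(√2*√s + 208) = 1/(208 + √2*√s))
m(171) - 1*3732 = 1/(208 + √2*√171) - 1*3732 = 1/(208 + √2*(3*√19)) - 3732 = 1/(208 + 3*√38) - 3732 = -3732 + 1/(208 + 3*√38)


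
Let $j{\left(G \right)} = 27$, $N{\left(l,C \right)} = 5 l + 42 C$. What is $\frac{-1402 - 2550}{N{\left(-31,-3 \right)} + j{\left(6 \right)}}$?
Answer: $\frac{1976}{127} \approx 15.559$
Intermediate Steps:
$\frac{-1402 - 2550}{N{\left(-31,-3 \right)} + j{\left(6 \right)}} = \frac{-1402 - 2550}{\left(5 \left(-31\right) + 42 \left(-3\right)\right) + 27} = - \frac{3952}{\left(-155 - 126\right) + 27} = - \frac{3952}{-281 + 27} = - \frac{3952}{-254} = \left(-3952\right) \left(- \frac{1}{254}\right) = \frac{1976}{127}$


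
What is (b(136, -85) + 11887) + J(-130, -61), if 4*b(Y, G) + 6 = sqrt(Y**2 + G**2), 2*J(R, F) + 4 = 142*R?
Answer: 5307/2 + 17*sqrt(89)/4 ≈ 2693.6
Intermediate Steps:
J(R, F) = -2 + 71*R (J(R, F) = -2 + (142*R)/2 = -2 + 71*R)
b(Y, G) = -3/2 + sqrt(G**2 + Y**2)/4 (b(Y, G) = -3/2 + sqrt(Y**2 + G**2)/4 = -3/2 + sqrt(G**2 + Y**2)/4)
(b(136, -85) + 11887) + J(-130, -61) = ((-3/2 + sqrt((-85)**2 + 136**2)/4) + 11887) + (-2 + 71*(-130)) = ((-3/2 + sqrt(7225 + 18496)/4) + 11887) + (-2 - 9230) = ((-3/2 + sqrt(25721)/4) + 11887) - 9232 = ((-3/2 + (17*sqrt(89))/4) + 11887) - 9232 = ((-3/2 + 17*sqrt(89)/4) + 11887) - 9232 = (23771/2 + 17*sqrt(89)/4) - 9232 = 5307/2 + 17*sqrt(89)/4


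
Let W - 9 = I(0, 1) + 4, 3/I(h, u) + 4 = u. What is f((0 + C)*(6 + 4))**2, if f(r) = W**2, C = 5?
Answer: 20736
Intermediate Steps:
I(h, u) = 3/(-4 + u)
W = 12 (W = 9 + (3/(-4 + 1) + 4) = 9 + (3/(-3) + 4) = 9 + (3*(-1/3) + 4) = 9 + (-1 + 4) = 9 + 3 = 12)
f(r) = 144 (f(r) = 12**2 = 144)
f((0 + C)*(6 + 4))**2 = 144**2 = 20736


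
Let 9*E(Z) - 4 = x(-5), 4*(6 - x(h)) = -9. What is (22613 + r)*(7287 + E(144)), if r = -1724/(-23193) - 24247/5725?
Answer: 393833874867368887/2390038650 ≈ 1.6478e+8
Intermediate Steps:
x(h) = 33/4 (x(h) = 6 - ¼*(-9) = 6 + 9/4 = 33/4)
E(Z) = 49/36 (E(Z) = 4/9 + (⅑)*(33/4) = 4/9 + 11/12 = 49/36)
r = -552490771/132779925 (r = -1724*(-1/23193) - 24247*1/5725 = 1724/23193 - 24247/5725 = -552490771/132779925 ≈ -4.1609)
(22613 + r)*(7287 + E(144)) = (22613 - 552490771/132779925)*(7287 + 49/36) = (3001999953254/132779925)*(262381/36) = 393833874867368887/2390038650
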